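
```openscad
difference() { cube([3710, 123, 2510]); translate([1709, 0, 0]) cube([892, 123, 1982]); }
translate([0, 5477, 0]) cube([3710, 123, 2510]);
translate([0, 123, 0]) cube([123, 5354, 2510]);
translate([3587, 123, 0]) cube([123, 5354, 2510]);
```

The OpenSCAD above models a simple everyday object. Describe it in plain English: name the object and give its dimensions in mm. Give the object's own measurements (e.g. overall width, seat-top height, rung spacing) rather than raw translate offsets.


A single room: four walls, each 2510 mm tall and 123 mm thick, enclosing an outside footprint 3710×5600 mm (x × y), no floor or roof. The front and back walls (−y and +y sides) run the full x-width; the side walls fit between their inner faces. A door opening 892 mm wide and 1982 mm tall is cut through the front wall from the floor up, its −x edge 1709 mm from the wall's −x end.


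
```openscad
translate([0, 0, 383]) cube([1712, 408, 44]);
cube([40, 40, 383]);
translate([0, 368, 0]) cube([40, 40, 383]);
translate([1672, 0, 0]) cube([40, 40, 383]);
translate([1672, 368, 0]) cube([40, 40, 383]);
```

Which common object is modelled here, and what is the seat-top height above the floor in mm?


A bench. The seat-top height is 427 mm.

A long slab on four corner posts — a bench. The slab sits at z = 383 with thickness 44, so the top is 383 + 44 = 427 mm.


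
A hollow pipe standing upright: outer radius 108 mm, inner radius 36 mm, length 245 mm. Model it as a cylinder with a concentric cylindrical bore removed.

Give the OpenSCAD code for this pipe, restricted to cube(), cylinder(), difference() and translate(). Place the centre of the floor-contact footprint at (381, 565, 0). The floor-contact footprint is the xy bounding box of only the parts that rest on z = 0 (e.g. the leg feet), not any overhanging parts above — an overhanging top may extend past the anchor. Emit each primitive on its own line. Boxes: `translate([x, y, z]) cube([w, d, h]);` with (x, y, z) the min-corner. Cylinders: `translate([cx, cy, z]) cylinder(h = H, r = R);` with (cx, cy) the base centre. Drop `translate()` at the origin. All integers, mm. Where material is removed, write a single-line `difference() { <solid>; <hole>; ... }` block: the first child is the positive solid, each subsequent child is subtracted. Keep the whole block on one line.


difference() { translate([381, 565, 0]) cylinder(h = 245, r = 108); translate([381, 565, 0]) cylinder(h = 245, r = 36); }


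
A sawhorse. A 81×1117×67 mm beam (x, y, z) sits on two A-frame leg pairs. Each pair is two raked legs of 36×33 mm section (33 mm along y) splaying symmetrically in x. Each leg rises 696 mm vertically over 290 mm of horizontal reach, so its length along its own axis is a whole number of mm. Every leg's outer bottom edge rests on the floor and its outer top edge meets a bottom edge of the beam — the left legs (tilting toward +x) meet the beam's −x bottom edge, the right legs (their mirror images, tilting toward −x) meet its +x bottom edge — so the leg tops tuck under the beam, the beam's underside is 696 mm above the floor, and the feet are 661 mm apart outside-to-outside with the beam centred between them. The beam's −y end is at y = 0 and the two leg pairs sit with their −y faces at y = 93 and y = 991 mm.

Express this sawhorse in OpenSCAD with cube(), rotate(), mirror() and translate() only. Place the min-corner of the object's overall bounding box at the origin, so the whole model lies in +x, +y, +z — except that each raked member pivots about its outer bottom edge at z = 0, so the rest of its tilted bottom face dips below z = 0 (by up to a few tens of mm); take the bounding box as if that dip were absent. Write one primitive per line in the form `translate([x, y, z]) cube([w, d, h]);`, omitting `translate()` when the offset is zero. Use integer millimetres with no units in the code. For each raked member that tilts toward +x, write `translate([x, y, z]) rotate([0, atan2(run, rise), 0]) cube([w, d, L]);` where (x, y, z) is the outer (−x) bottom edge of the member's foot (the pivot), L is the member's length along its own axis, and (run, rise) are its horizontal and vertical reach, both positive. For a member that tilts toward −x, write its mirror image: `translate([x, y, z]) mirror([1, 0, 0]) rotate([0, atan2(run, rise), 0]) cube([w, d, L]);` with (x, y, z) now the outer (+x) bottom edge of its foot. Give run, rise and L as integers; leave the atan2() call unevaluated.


translate([290, 0, 696]) cube([81, 1117, 67]);
translate([0, 93, 0]) rotate([0, atan2(290, 696), 0]) cube([36, 33, 754]);
translate([661, 93, 0]) mirror([1, 0, 0]) rotate([0, atan2(290, 696), 0]) cube([36, 33, 754]);
translate([0, 991, 0]) rotate([0, atan2(290, 696), 0]) cube([36, 33, 754]);
translate([661, 991, 0]) mirror([1, 0, 0]) rotate([0, atan2(290, 696), 0]) cube([36, 33, 754]);


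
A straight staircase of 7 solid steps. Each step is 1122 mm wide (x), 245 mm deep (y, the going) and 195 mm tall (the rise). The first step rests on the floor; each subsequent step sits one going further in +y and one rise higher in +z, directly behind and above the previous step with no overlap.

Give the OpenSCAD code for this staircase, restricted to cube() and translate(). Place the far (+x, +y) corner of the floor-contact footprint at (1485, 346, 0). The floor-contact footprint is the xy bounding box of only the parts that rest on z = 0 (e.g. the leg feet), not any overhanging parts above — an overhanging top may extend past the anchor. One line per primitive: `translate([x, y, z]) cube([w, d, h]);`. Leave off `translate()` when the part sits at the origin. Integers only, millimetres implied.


translate([363, 101, 0]) cube([1122, 245, 195]);
translate([363, 346, 195]) cube([1122, 245, 195]);
translate([363, 591, 390]) cube([1122, 245, 195]);
translate([363, 836, 585]) cube([1122, 245, 195]);
translate([363, 1081, 780]) cube([1122, 245, 195]);
translate([363, 1326, 975]) cube([1122, 245, 195]);
translate([363, 1571, 1170]) cube([1122, 245, 195]);


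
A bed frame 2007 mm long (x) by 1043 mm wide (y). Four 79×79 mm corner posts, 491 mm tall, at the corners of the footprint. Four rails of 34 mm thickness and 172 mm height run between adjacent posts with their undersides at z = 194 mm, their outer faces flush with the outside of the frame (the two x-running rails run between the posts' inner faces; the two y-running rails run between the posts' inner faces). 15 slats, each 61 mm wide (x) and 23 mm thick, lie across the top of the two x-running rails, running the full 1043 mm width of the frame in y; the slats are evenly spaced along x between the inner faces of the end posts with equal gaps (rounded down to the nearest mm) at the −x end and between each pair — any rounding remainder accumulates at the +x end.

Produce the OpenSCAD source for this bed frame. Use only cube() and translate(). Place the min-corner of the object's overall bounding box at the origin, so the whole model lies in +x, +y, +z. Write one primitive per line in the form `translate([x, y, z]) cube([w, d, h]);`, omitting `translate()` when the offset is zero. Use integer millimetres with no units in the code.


// slat z = rail_z + rail_h = 194 + 172 = 366
// slat gap = ⌊(1849 − 15·61) / 16⌋ = 58
cube([79, 79, 491]);
translate([0, 964, 0]) cube([79, 79, 491]);
translate([1928, 0, 0]) cube([79, 79, 491]);
translate([1928, 964, 0]) cube([79, 79, 491]);
translate([79, 0, 194]) cube([1849, 34, 172]);
translate([79, 1009, 194]) cube([1849, 34, 172]);
translate([0, 79, 194]) cube([34, 885, 172]);
translate([1973, 79, 194]) cube([34, 885, 172]);
translate([137, 0, 366]) cube([61, 1043, 23]);
translate([256, 0, 366]) cube([61, 1043, 23]);
translate([375, 0, 366]) cube([61, 1043, 23]);
translate([494, 0, 366]) cube([61, 1043, 23]);
translate([613, 0, 366]) cube([61, 1043, 23]);
translate([732, 0, 366]) cube([61, 1043, 23]);
translate([851, 0, 366]) cube([61, 1043, 23]);
translate([970, 0, 366]) cube([61, 1043, 23]);
translate([1089, 0, 366]) cube([61, 1043, 23]);
translate([1208, 0, 366]) cube([61, 1043, 23]);
translate([1327, 0, 366]) cube([61, 1043, 23]);
translate([1446, 0, 366]) cube([61, 1043, 23]);
translate([1565, 0, 366]) cube([61, 1043, 23]);
translate([1684, 0, 366]) cube([61, 1043, 23]);
translate([1803, 0, 366]) cube([61, 1043, 23]);


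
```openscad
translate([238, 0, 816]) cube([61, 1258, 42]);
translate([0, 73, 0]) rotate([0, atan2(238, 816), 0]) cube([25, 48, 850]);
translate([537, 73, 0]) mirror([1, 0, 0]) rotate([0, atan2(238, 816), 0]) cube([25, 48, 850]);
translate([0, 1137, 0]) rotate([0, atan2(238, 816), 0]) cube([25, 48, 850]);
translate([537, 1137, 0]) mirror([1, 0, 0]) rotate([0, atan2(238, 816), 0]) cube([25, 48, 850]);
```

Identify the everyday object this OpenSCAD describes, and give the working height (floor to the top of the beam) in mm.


A sawhorse. The overall height is 858 mm.

A beam across two mirrored pairs of raked legs — a sawhorse. The beam's underside is at z = 816 (matching the legs' vertical rise in atan2(238, 816)) and the beam is 42 mm tall, so its top is at 816 + 42 = 858 mm. The raked legs top out at the beam's underside, so that is the highest point.


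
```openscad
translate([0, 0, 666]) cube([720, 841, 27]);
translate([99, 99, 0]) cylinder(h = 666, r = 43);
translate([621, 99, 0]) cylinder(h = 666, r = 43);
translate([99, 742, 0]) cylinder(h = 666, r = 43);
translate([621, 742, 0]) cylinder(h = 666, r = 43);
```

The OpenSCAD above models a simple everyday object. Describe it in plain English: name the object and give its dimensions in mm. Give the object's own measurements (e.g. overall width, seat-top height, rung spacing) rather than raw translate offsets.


A rectangular dining table. The top is 720×841×27 mm with its upper surface at z = 693 mm. It stands on four round legs of 86 mm diameter, each leg's bounding box inset 56 mm from the nearest pair of top edges, running from the floor to the underside of the top.


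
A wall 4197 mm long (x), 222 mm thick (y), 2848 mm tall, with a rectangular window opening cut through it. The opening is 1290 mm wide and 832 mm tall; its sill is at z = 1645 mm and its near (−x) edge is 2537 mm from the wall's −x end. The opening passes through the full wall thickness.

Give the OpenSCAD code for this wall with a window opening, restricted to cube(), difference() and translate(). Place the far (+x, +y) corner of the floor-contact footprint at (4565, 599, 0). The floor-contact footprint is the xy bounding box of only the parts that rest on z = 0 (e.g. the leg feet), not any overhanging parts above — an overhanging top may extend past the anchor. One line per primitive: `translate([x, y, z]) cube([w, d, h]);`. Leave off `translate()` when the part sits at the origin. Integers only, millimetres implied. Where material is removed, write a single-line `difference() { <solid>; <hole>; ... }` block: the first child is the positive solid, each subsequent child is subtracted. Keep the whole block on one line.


difference() { translate([368, 377, 0]) cube([4197, 222, 2848]); translate([2905, 377, 1645]) cube([1290, 222, 832]); }


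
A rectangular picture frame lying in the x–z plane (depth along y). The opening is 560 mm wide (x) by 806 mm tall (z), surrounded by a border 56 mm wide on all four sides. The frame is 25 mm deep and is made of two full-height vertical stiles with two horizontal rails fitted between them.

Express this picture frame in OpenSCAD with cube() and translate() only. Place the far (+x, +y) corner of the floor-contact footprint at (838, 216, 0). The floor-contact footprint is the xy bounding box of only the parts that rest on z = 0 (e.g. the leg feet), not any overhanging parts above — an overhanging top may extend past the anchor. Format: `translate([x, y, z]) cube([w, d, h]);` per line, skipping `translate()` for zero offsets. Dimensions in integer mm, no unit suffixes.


translate([166, 191, 0]) cube([56, 25, 918]);
translate([782, 191, 0]) cube([56, 25, 918]);
translate([222, 191, 0]) cube([560, 25, 56]);
translate([222, 191, 862]) cube([560, 25, 56]);


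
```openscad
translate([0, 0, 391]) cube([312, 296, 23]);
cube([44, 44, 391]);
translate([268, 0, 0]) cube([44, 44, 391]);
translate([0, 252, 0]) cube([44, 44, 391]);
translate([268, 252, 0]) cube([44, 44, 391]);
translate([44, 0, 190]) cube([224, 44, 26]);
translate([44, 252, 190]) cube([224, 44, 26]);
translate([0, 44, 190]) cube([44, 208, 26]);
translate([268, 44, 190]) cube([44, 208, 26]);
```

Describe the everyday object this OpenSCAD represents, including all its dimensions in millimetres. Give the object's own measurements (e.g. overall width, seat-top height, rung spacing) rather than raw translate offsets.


A simple wooden stool: a rectangular seat 312 mm (x) by 296 mm (y), 23 mm thick, top face at z = 414 mm, on four square legs, each 44×44 mm in cross-section. The legs rest on z = 0, each flush with a corner of the seat. Four stretchers, 44 mm wide and 26 mm tall, connect adjacent legs with their undersides at z = 190 mm, each running between the inner faces of the legs it joins and aligned with the legs' outer faces on the other axis.


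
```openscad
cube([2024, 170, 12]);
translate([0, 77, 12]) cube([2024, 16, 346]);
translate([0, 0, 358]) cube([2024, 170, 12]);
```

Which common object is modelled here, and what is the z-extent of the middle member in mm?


An I-beam. The web height is 346 mm.

Two wide flanges with a thin centred web — an I-beam. Overall 370 mm minus two 12 mm flanges gives a web of 370 − 2·12 = 346 mm.


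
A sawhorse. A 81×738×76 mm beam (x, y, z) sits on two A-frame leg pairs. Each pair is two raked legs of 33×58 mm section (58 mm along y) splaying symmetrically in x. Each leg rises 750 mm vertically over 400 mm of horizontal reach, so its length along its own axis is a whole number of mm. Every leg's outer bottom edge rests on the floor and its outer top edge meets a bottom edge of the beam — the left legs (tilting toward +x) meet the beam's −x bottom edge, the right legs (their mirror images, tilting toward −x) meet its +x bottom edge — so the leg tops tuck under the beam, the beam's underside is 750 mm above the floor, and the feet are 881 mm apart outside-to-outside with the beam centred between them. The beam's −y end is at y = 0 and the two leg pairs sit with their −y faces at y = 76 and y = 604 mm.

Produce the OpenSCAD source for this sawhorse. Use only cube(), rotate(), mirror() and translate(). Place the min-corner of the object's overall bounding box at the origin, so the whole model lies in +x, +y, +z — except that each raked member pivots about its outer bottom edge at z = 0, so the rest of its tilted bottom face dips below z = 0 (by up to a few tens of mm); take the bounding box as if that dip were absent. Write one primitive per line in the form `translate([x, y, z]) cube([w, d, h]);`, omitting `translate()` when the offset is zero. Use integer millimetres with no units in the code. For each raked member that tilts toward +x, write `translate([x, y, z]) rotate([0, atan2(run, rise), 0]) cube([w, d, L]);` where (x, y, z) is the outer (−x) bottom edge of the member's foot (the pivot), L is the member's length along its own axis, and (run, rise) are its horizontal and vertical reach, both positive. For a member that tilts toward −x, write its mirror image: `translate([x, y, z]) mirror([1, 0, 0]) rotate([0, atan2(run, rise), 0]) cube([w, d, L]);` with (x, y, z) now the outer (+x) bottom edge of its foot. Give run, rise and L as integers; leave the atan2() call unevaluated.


// leg length = √(400² + 750²) = 850
// right-leg outer foot x = 2·400 + 81 = 881
// beam min-corner = (400, 0, 750)
translate([400, 0, 750]) cube([81, 738, 76]);
translate([0, 76, 0]) rotate([0, atan2(400, 750), 0]) cube([33, 58, 850]);
translate([881, 76, 0]) mirror([1, 0, 0]) rotate([0, atan2(400, 750), 0]) cube([33, 58, 850]);
translate([0, 604, 0]) rotate([0, atan2(400, 750), 0]) cube([33, 58, 850]);
translate([881, 604, 0]) mirror([1, 0, 0]) rotate([0, atan2(400, 750), 0]) cube([33, 58, 850]);


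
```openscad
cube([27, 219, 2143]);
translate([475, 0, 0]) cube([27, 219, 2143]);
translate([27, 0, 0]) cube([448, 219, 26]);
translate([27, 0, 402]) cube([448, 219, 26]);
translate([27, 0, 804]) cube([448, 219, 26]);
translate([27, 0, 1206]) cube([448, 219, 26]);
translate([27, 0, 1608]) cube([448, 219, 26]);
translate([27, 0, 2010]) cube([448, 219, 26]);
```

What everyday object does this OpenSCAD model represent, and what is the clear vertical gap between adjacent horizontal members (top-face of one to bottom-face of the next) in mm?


A bookshelf. The clear shelf gap is 376 mm.

Two tall side panels with 6 horizontal boards between them — a bookshelf. The first two shelf undersides are at z = 0 and z = 402; with shelf thickness 26, the clear gap is 402 − 0 − 26 = 376 mm.


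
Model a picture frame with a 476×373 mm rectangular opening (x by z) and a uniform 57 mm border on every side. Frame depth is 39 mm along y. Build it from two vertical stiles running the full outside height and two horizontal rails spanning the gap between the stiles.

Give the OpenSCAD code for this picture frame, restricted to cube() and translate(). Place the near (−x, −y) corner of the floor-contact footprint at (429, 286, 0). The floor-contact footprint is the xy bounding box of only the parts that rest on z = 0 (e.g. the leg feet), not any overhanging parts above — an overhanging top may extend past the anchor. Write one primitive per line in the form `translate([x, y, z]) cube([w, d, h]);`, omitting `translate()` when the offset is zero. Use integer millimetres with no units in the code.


translate([429, 286, 0]) cube([57, 39, 487]);
translate([962, 286, 0]) cube([57, 39, 487]);
translate([486, 286, 0]) cube([476, 39, 57]);
translate([486, 286, 430]) cube([476, 39, 57]);


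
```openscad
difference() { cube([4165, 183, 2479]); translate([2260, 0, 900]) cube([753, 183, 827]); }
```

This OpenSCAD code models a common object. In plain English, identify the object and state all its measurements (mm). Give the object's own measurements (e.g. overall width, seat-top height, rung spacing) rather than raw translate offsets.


A wall 4165 mm long (x), 183 mm thick (y), 2479 mm tall, with a rectangular window opening cut through it. The opening is 753 mm wide and 827 mm tall; its sill is at z = 900 mm and its near (−x) edge is 2260 mm from the wall's −x end. The opening passes through the full wall thickness.


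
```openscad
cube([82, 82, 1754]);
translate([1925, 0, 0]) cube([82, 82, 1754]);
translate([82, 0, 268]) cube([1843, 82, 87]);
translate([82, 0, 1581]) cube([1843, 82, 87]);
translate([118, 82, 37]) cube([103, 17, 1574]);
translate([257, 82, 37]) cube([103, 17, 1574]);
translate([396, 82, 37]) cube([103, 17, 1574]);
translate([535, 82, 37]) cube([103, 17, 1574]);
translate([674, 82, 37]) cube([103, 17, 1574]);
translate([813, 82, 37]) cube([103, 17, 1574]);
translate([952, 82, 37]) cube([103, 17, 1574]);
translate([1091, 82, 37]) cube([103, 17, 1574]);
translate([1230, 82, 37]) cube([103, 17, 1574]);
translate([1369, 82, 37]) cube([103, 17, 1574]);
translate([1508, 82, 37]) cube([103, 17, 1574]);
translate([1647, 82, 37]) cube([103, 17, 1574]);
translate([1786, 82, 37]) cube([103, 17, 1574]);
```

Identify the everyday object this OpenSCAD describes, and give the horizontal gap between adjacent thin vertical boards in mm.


A fence section. The picket gap is 36 mm.

Two posts, two rails, 13 pickets — a fence section. Span 1843 mm holds 13 pickets of 103 mm with 14 equal gaps: ⌊(1843 − 13·103) / 14⌋ = 36 mm.


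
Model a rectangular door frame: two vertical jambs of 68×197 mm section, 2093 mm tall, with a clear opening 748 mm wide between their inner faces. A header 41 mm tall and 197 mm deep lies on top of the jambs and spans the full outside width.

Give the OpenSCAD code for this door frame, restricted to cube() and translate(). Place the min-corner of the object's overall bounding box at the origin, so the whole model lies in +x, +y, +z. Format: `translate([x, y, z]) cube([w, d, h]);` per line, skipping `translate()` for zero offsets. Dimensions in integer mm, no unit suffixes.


cube([68, 197, 2093]);
translate([816, 0, 0]) cube([68, 197, 2093]);
translate([0, 0, 2093]) cube([884, 197, 41]);


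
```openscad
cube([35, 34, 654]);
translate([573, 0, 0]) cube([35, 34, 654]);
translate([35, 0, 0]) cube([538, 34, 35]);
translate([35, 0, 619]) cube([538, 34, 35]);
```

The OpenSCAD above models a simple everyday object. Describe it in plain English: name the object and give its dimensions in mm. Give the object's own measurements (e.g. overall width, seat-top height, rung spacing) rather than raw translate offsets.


A rectangular picture frame lying in the x–z plane (depth along y). The opening is 538 mm wide (x) by 584 mm tall (z), surrounded by a border 35 mm wide on all four sides. The frame is 34 mm deep and is made of two full-height vertical stiles with two horizontal rails fitted between them.


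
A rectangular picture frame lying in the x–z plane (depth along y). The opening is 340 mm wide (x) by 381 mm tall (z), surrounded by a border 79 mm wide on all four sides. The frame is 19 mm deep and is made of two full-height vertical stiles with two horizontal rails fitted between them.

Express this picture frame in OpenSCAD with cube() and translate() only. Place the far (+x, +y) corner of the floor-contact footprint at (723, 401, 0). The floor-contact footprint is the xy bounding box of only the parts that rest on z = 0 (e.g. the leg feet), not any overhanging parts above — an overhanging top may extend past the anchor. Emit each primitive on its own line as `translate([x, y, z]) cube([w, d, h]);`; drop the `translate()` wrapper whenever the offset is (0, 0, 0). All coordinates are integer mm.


translate([225, 382, 0]) cube([79, 19, 539]);
translate([644, 382, 0]) cube([79, 19, 539]);
translate([304, 382, 0]) cube([340, 19, 79]);
translate([304, 382, 460]) cube([340, 19, 79]);


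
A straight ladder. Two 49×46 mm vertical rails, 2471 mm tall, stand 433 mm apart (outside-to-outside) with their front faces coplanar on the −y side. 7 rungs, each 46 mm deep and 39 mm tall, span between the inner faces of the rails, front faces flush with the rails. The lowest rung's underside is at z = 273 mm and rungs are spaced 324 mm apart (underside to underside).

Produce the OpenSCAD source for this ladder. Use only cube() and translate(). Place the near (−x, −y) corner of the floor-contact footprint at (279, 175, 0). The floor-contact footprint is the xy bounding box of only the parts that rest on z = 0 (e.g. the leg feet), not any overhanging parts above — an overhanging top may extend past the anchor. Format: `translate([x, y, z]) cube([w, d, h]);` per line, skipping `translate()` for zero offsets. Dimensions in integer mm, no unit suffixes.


translate([279, 175, 0]) cube([49, 46, 2471]);
translate([663, 175, 0]) cube([49, 46, 2471]);
translate([328, 175, 273]) cube([335, 46, 39]);
translate([328, 175, 597]) cube([335, 46, 39]);
translate([328, 175, 921]) cube([335, 46, 39]);
translate([328, 175, 1245]) cube([335, 46, 39]);
translate([328, 175, 1569]) cube([335, 46, 39]);
translate([328, 175, 1893]) cube([335, 46, 39]);
translate([328, 175, 2217]) cube([335, 46, 39]);


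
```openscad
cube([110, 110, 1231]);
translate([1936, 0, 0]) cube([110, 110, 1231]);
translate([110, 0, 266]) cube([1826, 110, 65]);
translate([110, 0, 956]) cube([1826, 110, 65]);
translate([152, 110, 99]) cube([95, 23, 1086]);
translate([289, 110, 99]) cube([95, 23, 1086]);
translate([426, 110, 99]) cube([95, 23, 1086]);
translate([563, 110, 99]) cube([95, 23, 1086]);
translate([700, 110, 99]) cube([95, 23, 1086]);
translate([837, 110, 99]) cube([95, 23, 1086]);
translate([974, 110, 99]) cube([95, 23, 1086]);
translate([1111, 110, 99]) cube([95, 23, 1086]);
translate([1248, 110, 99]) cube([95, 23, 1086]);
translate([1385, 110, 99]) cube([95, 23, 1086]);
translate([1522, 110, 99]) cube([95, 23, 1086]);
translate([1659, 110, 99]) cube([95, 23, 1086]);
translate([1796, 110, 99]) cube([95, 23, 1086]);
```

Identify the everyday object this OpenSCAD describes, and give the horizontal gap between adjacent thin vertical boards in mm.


A fence section. The picket gap is 42 mm.

Two posts, two rails, 13 pickets — a fence section. Span 1826 mm holds 13 pickets of 95 mm with 14 equal gaps: ⌊(1826 − 13·95) / 14⌋ = 42 mm.


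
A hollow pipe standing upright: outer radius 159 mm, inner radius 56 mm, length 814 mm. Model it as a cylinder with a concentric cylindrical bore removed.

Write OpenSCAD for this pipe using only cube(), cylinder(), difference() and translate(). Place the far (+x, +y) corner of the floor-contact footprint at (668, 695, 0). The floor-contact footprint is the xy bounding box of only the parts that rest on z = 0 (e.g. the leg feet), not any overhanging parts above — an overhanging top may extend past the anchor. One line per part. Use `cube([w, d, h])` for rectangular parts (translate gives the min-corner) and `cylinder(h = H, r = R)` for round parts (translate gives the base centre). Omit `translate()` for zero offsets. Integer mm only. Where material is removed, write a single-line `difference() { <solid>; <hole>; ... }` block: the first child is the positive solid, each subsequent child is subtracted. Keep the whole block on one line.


difference() { translate([509, 536, 0]) cylinder(h = 814, r = 159); translate([509, 536, 0]) cylinder(h = 814, r = 56); }


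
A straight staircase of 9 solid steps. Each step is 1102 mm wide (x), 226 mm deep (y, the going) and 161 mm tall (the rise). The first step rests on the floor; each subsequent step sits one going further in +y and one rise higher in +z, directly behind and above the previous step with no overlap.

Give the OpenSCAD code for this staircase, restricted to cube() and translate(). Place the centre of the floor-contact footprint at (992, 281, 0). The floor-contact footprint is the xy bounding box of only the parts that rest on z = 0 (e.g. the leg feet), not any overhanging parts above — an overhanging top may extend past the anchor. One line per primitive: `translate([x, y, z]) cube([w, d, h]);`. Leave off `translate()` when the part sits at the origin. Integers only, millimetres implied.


translate([441, 168, 0]) cube([1102, 226, 161]);
translate([441, 394, 161]) cube([1102, 226, 161]);
translate([441, 620, 322]) cube([1102, 226, 161]);
translate([441, 846, 483]) cube([1102, 226, 161]);
translate([441, 1072, 644]) cube([1102, 226, 161]);
translate([441, 1298, 805]) cube([1102, 226, 161]);
translate([441, 1524, 966]) cube([1102, 226, 161]);
translate([441, 1750, 1127]) cube([1102, 226, 161]);
translate([441, 1976, 1288]) cube([1102, 226, 161]);


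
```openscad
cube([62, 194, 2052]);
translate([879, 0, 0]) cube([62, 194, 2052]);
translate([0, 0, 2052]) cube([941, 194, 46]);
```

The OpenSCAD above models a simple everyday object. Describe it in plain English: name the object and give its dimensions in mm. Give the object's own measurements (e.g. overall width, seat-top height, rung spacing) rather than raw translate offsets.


A door frame. The clear opening is 817 mm wide and 2052 mm high. Two 62 mm wide jambs, 194 mm deep, stand either side of the opening from the floor to the top of the opening. A 46 mm thick head sits across the top of both jambs, spanning the full outside width of the frame.


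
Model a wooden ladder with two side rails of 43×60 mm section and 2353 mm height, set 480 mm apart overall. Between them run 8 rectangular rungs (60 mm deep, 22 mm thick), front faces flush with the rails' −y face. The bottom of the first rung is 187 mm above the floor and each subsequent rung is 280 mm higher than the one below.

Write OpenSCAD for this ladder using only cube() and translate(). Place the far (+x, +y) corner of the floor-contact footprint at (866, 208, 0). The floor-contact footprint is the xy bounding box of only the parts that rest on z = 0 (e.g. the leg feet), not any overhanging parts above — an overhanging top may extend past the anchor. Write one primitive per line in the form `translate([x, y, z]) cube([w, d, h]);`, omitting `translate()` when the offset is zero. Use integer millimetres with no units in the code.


translate([386, 148, 0]) cube([43, 60, 2353]);
translate([823, 148, 0]) cube([43, 60, 2353]);
translate([429, 148, 187]) cube([394, 60, 22]);
translate([429, 148, 467]) cube([394, 60, 22]);
translate([429, 148, 747]) cube([394, 60, 22]);
translate([429, 148, 1027]) cube([394, 60, 22]);
translate([429, 148, 1307]) cube([394, 60, 22]);
translate([429, 148, 1587]) cube([394, 60, 22]);
translate([429, 148, 1867]) cube([394, 60, 22]);
translate([429, 148, 2147]) cube([394, 60, 22]);


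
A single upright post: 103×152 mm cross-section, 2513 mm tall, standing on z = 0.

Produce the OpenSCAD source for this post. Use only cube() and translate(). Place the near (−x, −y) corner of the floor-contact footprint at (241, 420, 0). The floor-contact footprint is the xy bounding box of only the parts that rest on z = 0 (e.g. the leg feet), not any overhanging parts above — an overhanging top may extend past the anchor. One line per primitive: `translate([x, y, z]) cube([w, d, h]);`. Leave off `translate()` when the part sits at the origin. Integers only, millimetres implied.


translate([241, 420, 0]) cube([103, 152, 2513]);


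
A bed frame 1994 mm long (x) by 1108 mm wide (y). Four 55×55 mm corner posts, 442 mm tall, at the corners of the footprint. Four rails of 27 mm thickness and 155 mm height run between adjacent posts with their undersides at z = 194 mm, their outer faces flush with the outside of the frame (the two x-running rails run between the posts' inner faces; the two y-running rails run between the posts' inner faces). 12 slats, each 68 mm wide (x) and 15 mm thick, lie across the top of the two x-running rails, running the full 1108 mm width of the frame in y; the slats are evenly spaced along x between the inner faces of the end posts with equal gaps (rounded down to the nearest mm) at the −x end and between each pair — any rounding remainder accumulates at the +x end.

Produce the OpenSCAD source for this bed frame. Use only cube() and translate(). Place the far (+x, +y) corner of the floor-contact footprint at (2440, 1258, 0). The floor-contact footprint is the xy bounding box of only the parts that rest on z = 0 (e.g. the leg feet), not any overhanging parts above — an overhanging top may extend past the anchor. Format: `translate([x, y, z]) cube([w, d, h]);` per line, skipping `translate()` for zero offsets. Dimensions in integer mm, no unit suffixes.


translate([446, 150, 0]) cube([55, 55, 442]);
translate([446, 1203, 0]) cube([55, 55, 442]);
translate([2385, 150, 0]) cube([55, 55, 442]);
translate([2385, 1203, 0]) cube([55, 55, 442]);
translate([501, 150, 194]) cube([1884, 27, 155]);
translate([501, 1231, 194]) cube([1884, 27, 155]);
translate([446, 205, 194]) cube([27, 998, 155]);
translate([2413, 205, 194]) cube([27, 998, 155]);
translate([583, 150, 349]) cube([68, 1108, 15]);
translate([733, 150, 349]) cube([68, 1108, 15]);
translate([883, 150, 349]) cube([68, 1108, 15]);
translate([1033, 150, 349]) cube([68, 1108, 15]);
translate([1183, 150, 349]) cube([68, 1108, 15]);
translate([1333, 150, 349]) cube([68, 1108, 15]);
translate([1483, 150, 349]) cube([68, 1108, 15]);
translate([1633, 150, 349]) cube([68, 1108, 15]);
translate([1783, 150, 349]) cube([68, 1108, 15]);
translate([1933, 150, 349]) cube([68, 1108, 15]);
translate([2083, 150, 349]) cube([68, 1108, 15]);
translate([2233, 150, 349]) cube([68, 1108, 15]);


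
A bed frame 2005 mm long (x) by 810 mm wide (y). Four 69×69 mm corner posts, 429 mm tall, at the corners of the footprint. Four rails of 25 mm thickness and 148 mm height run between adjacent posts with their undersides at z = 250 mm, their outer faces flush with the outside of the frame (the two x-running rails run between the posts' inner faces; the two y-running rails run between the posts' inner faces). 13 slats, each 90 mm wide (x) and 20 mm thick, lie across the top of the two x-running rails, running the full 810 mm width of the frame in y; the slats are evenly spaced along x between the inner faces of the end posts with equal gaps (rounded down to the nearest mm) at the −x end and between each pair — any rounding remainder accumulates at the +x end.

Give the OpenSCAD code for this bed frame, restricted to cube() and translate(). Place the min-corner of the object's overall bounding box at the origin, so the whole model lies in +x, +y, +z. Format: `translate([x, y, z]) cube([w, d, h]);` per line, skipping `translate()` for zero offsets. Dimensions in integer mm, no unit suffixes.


// slat z = rail_z + rail_h = 250 + 148 = 398
// slat gap = ⌊(1867 − 13·90) / 14⌋ = 49
cube([69, 69, 429]);
translate([0, 741, 0]) cube([69, 69, 429]);
translate([1936, 0, 0]) cube([69, 69, 429]);
translate([1936, 741, 0]) cube([69, 69, 429]);
translate([69, 0, 250]) cube([1867, 25, 148]);
translate([69, 785, 250]) cube([1867, 25, 148]);
translate([0, 69, 250]) cube([25, 672, 148]);
translate([1980, 69, 250]) cube([25, 672, 148]);
translate([118, 0, 398]) cube([90, 810, 20]);
translate([257, 0, 398]) cube([90, 810, 20]);
translate([396, 0, 398]) cube([90, 810, 20]);
translate([535, 0, 398]) cube([90, 810, 20]);
translate([674, 0, 398]) cube([90, 810, 20]);
translate([813, 0, 398]) cube([90, 810, 20]);
translate([952, 0, 398]) cube([90, 810, 20]);
translate([1091, 0, 398]) cube([90, 810, 20]);
translate([1230, 0, 398]) cube([90, 810, 20]);
translate([1369, 0, 398]) cube([90, 810, 20]);
translate([1508, 0, 398]) cube([90, 810, 20]);
translate([1647, 0, 398]) cube([90, 810, 20]);
translate([1786, 0, 398]) cube([90, 810, 20]);


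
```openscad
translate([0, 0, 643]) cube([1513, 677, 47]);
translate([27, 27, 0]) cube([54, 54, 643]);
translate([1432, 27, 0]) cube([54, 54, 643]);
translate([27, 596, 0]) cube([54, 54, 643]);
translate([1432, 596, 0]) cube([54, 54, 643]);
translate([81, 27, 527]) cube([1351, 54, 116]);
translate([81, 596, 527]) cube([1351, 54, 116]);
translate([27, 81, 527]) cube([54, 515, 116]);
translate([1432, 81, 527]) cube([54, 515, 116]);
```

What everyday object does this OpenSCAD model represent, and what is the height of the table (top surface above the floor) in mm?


A table. The table height is 690 mm.

A 1513×677×47 slab sits at z = 643 on four 54 mm square posts — a table. The top surface is at 643 + 47 = 690 mm.


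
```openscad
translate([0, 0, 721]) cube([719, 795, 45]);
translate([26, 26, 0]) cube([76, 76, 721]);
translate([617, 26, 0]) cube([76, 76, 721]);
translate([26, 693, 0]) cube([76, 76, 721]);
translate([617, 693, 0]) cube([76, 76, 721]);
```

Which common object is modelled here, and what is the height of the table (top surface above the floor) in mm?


A table. The table height is 766 mm.

A 719×795×45 slab sits at z = 721 on four 76 mm square posts — a table. The top surface is at 721 + 45 = 766 mm.


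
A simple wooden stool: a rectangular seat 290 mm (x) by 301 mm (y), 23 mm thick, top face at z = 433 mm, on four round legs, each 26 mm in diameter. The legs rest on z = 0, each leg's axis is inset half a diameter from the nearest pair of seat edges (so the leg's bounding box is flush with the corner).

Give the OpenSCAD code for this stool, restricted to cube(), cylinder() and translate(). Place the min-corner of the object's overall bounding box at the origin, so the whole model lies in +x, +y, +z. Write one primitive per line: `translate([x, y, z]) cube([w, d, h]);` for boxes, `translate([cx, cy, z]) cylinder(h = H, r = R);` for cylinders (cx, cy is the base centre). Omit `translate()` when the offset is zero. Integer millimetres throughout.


// leg_h = 433 - 23 = 410
translate([0, 0, 410]) cube([290, 301, 23]);
translate([13, 13, 0]) cylinder(h = 410, r = 13);
translate([277, 13, 0]) cylinder(h = 410, r = 13);
translate([13, 288, 0]) cylinder(h = 410, r = 13);
translate([277, 288, 0]) cylinder(h = 410, r = 13);


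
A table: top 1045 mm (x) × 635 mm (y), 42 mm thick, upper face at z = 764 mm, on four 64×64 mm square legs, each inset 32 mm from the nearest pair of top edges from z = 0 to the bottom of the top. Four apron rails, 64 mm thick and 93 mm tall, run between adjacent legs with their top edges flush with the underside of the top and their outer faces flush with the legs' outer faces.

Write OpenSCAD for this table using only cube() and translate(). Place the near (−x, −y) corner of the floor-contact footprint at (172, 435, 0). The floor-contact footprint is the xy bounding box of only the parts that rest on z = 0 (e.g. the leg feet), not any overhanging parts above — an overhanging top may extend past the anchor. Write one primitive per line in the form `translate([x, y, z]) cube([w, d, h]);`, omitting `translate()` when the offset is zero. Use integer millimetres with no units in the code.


translate([140, 403, 722]) cube([1045, 635, 42]);
translate([172, 435, 0]) cube([64, 64, 722]);
translate([1089, 435, 0]) cube([64, 64, 722]);
translate([172, 942, 0]) cube([64, 64, 722]);
translate([1089, 942, 0]) cube([64, 64, 722]);
translate([236, 435, 629]) cube([853, 64, 93]);
translate([236, 942, 629]) cube([853, 64, 93]);
translate([172, 499, 629]) cube([64, 443, 93]);
translate([1089, 499, 629]) cube([64, 443, 93]);


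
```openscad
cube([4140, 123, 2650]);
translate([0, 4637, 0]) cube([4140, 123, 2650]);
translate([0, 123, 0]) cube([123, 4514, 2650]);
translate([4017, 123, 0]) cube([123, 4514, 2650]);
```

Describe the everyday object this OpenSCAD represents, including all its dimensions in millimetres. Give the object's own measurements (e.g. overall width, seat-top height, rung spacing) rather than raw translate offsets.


The wall frame of a small rectangular building: four walls, each 2650 mm tall and 123 mm thick, enclosing a footprint 4140 mm (x) by 4760 mm (y) outside-to-outside, with no floor or roof. The front and back walls (the −y and +y sides) span the full width; the two side walls fit between them.


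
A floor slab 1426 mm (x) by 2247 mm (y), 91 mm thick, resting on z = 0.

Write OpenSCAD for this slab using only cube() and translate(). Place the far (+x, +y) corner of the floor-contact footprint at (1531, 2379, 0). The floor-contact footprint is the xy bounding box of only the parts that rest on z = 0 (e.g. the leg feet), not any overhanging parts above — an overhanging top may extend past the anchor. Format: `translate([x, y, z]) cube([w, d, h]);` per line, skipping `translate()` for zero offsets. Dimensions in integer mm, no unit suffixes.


translate([105, 132, 0]) cube([1426, 2247, 91]);


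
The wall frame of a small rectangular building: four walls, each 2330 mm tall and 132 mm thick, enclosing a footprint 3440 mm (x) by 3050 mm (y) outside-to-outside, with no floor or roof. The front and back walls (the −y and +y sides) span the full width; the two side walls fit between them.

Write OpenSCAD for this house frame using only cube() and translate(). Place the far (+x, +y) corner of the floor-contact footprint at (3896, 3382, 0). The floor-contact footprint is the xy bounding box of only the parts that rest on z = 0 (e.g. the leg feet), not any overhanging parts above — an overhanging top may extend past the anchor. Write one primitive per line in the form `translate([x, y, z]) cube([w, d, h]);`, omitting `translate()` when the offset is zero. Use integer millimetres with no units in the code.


translate([456, 332, 0]) cube([3440, 132, 2330]);
translate([456, 3250, 0]) cube([3440, 132, 2330]);
translate([456, 464, 0]) cube([132, 2786, 2330]);
translate([3764, 464, 0]) cube([132, 2786, 2330]);


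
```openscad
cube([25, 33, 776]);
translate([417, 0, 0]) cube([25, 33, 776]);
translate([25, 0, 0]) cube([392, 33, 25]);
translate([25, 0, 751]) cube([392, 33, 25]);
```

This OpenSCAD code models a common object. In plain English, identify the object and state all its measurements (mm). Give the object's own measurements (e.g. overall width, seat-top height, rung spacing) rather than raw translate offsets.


A rectangular picture frame lying in the x–z plane (depth along y). The opening is 392 mm wide (x) by 726 mm tall (z), surrounded by a border 25 mm wide on all four sides. The frame is 33 mm deep and is made of two full-height vertical stiles with two horizontal rails fitted between them.
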